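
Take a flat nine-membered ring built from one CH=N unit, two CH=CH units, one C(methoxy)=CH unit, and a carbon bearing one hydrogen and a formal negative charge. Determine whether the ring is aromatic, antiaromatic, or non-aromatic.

Aromatic

All ring atoms are sp² and supply a p orbital to the ring (every atom in a ring double bond is sp² and brings one electron to the p orbital; the doubly-bonded nitrogens are pyridine-type — their lone pairs lie in the ring plane, leaving one electron in the p orbital; the carbanion's lone pair occupies the p orbital); the conjugation is uninterrupted.
π-electron count: 4 × 2 = 8 from the double-bond units + 2 from the CH(-) atom = 10.
That gives a 4n+2 count (10, n = 2).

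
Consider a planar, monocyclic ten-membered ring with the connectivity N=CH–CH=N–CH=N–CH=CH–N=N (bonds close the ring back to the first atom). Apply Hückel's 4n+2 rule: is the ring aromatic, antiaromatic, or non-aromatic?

Aromatic

All ring atoms are sp² and supply a p orbital to the ring (each doubly-bonded ring atom is sp² with one p-orbital electron; each =N– nitrogen is pyridine-type (lone pair in the sp² plane, one electron in the p orbital)); the conjugation is uninterrupted.
Tallying contributions gives 5 × 2 = 10 from the 5 double-bond units.
Since 10 = 4·2 + 2, the ring meets the 4n+2 criterion.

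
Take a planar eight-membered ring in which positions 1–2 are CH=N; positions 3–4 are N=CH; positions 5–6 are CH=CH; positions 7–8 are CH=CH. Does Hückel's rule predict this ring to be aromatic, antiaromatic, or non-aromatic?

Check conjugation: each doubly-bonded ring atom is sp² with one p-orbital electron; the doubly-bonded nitrogens are pyridine-type — their lone pairs lie in the ring plane, leaving one electron in the p orbital — every position has a p orbital, so the cyclic π system is continuous.
π-electron count: 4 × 2 = 8 from the 4 double-bond units.
8 is a 4n count (n = 2), so the planar conjugated ring is antiaromatic.

Antiaromatic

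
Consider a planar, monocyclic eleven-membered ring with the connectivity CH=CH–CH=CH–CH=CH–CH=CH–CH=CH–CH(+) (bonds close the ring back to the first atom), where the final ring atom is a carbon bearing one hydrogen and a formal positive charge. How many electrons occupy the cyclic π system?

10

All ring atoms are sp² and supply a p orbital to the ring (every atom in a ring double bond is sp² and brings one electron to the p orbital; the carbocation has an empty p orbital); the conjugation is uninterrupted.
π-electron count: 5 × 2 = 10 from the double-bond units + 0 from the CH(+) atom = 10.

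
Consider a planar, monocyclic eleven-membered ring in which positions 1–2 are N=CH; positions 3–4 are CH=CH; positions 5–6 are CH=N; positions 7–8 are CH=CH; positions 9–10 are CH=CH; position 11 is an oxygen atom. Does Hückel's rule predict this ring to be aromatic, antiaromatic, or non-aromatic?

Antiaromatic

Check conjugation: the double-bond atoms are sp², each contributing one p electron; each sp² =N– keeps its lone pair in-plane and puts one electron into the π system; the oxygen donates one lone pair from its p orbital — every position has a p orbital, so the cyclic π system is continuous.
Adding the contributions, 5 × 2 = 10 from the double-bond units + 2 from the O atom = 12.
A 4n π count (12, n = 3) in a planar conjugated ring means antiaromatic.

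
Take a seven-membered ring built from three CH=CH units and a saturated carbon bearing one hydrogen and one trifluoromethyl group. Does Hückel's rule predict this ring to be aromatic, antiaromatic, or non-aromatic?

The CH(trifluoromethyl) position has four σ bonds — that saturated carbon is sp³ and has no p orbital in the ring π system — so the cyclic conjugation is interrupted.
Hückel's rule only applies to fully conjugated rings, so this one is simply non-aromatic.

Non-aromatic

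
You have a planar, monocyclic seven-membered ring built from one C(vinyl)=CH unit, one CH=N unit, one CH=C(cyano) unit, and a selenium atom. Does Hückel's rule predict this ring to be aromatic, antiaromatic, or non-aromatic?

Antiaromatic

Every ring atom contributes a p orbital perpendicular to the ring (the double-bond atoms are sp², each contributing one p electron; the doubly-bonded nitrogens are pyridine-type — their lone pairs lie in the ring plane, leaving one electron in the p orbital; the selenium donates one lone pair from its p orbital), so the π system is cyclic and fully conjugated.
Tallying contributions gives 3 × 2 = 6 from the double-bond units + 2 from the Se atom = 8.
8 = 4(2); a planar, fully conjugated 4n system is antiaromatic.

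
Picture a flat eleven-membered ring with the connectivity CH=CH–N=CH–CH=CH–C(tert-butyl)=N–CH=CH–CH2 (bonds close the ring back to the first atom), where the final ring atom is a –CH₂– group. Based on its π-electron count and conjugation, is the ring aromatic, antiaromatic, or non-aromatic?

Non-aromatic

The CH2 position has four σ bonds — the tetrahedral CH₂ carbon is sp³ and has no p orbital in the ring π system — so the cyclic conjugation is interrupted.
Broken conjugation rules out both aromaticity and antiaromaticity.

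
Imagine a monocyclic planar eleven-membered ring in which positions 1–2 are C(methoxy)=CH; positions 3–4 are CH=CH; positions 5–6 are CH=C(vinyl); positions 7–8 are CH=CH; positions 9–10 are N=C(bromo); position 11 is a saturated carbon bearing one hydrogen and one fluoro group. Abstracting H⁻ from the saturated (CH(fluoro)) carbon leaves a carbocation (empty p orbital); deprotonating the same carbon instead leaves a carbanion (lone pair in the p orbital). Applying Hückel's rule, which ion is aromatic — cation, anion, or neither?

Once that carbon is sp², every ring atom has a p orbital and both ions are fully conjugated.
Cation: 5 × 2 + 0 = 10 π electrons → 4(2)+2, aromatic.
Anion: 5 × 2 + 2 = 12 π electrons → 4(3), antiaromatic.

The cation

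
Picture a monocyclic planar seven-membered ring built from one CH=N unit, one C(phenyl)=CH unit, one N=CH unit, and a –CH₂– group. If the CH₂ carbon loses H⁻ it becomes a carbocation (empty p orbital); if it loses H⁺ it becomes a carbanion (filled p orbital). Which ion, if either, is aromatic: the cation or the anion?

The cation

Once that carbon is sp², every ring atom has a p orbital and both ions are fully conjugated.
Cation: 3 × 2 + 0 = 6 π electrons → 4(1)+2, aromatic.
Anion: 3 × 2 + 2 = 8 π electrons → 4(2), antiaromatic.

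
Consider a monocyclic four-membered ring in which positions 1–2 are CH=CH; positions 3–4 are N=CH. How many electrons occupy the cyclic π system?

The p orbitals form a continuous loop: the double-bond atoms are sp², each contributing one p electron; the doubly-bonded nitrogens are pyridine-type — their lone pairs lie in the ring plane, leaving one electron in the p orbital. The ring is fully conjugated.
Counting π electrons: 2 × 2 = 4 from the 2 double-bond units.

4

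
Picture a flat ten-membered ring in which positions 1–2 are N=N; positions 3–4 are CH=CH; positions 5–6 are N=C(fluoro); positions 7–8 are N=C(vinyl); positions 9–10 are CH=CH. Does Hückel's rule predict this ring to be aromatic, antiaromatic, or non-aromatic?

Aromatic

Check conjugation: the double-bond atoms are sp², each contributing one p electron; each sp² =N– keeps its lone pair in-plane and puts one electron into the π system — every position has a p orbital, so the cyclic π system is continuous.
Adding the contributions, 5 × 2 = 10 from the 5 double-bond units.
That gives a 4n+2 count (10, n = 2).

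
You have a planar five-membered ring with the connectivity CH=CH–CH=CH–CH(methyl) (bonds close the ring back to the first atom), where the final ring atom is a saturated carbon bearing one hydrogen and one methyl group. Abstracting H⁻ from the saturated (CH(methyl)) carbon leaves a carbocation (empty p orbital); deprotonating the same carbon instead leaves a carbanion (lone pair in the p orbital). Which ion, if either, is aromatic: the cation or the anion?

In either ion the ring is fully conjugated: every atom, including the new sp² carbon, supplies a p orbital.
Cation: 2 × 2 + 0 = 4 π electrons → 4(1), antiaromatic.
Anion: 2 × 2 + 2 = 6 π electrons → 4(1)+2, aromatic.

The anion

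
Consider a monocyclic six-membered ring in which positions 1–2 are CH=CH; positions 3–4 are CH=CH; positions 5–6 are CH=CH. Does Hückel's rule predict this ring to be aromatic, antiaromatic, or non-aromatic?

Every ring atom contributes a p orbital perpendicular to the ring (the double-bond atoms are sp², each contributing one p electron), so the π system is cyclic and fully conjugated.
Tallying contributions gives 3 × 2 = 6 from the 3 double-bond units.
With 6 π electrons (n = 1), the Hückel 4n+2 condition holds.
This is benzene.

Aromatic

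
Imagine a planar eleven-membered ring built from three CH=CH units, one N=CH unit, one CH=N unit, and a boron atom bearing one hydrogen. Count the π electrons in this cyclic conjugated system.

The p orbitals form a continuous loop: the double-bond atoms are sp², each contributing one p electron; each sp² =N– keeps its lone pair in-plane and puts one electron into the π system; the boron has an empty p orbital. The ring is fully conjugated.
Adding the contributions, 5 × 2 = 10 from the double-bond units + 0 from the BH atom = 10.

10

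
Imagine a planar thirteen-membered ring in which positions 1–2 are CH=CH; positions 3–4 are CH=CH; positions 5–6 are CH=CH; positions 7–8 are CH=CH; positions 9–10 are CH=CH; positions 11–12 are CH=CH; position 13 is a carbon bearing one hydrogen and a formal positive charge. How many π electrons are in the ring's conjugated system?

The p orbitals form a continuous loop: the double-bond atoms are sp², each contributing one p electron; the carbocation has an empty p orbital. The ring is fully conjugated.
Adding the contributions, 6 × 2 = 12 from the double-bond units + 0 from the CH(+) atom = 12.

12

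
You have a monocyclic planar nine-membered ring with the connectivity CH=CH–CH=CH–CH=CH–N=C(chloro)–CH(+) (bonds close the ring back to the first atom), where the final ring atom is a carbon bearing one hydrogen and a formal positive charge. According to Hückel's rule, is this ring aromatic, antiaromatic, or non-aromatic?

All ring atoms are sp² and supply a p orbital to the ring (each doubly-bonded ring atom is sp² with one p-orbital electron; each =N– nitrogen is pyridine-type (lone pair in the sp² plane, one electron in the p orbital); the carbocation has an empty p orbital); the conjugation is uninterrupted.
Counting π electrons: 4 × 2 = 8 from the double-bond units + 0 from the CH(+) atom = 8.
8 is a 4n count (n = 2), so the planar conjugated ring is antiaromatic.

Antiaromatic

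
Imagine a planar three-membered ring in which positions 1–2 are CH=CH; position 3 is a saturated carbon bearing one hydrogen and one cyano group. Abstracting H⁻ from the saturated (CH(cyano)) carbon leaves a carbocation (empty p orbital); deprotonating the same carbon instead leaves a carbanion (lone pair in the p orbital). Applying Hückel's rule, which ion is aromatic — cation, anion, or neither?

Once that carbon is sp², every ring atom has a p orbital and both ions are fully conjugated.
Cation: 1 × 2 + 0 = 2 π electrons → 4(0)+2, aromatic.
Anion: 1 × 2 + 2 = 4 π electrons → 4(1), antiaromatic.

The cation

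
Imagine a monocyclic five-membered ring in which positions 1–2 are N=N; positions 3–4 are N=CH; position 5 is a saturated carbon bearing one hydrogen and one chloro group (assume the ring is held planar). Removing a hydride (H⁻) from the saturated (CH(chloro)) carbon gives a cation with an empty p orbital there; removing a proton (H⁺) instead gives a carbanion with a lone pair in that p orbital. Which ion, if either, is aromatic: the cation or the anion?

Both ions have a continuous loop of p orbitals — each ring atom is sp².
Cation: 2 × 2 + 0 = 4 π electrons → 4(1), antiaromatic.
Anion: 2 × 2 + 2 = 6 π electrons → 4(1)+2, aromatic.

The anion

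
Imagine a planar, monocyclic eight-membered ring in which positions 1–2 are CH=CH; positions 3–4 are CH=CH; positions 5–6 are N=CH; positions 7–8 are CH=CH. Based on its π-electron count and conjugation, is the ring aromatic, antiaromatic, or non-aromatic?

Every ring atom contributes a p orbital perpendicular to the ring (each doubly-bonded ring atom is sp² with one p-orbital electron; the doubly-bonded nitrogens are pyridine-type — their lone pairs lie in the ring plane, leaving one electron in the p orbital), so the π system is cyclic and fully conjugated.
Adding the contributions, 4 × 2 = 8 from the 4 double-bond units.
With 8 = 4·2 π electrons, Hückel's rule classifies the planar ring as antiaromatic.

Antiaromatic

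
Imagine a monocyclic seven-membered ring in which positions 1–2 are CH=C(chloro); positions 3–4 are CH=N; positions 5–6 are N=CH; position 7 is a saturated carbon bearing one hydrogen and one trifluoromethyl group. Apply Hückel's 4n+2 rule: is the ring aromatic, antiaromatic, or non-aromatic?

Non-aromatic

The CH(trifluoromethyl) carbon is saturated: that saturated carbon is sp³ and has no p orbital in the ring π system. Conjugation is not continuous around the ring.
Broken conjugation rules out both aromaticity and antiaromaticity.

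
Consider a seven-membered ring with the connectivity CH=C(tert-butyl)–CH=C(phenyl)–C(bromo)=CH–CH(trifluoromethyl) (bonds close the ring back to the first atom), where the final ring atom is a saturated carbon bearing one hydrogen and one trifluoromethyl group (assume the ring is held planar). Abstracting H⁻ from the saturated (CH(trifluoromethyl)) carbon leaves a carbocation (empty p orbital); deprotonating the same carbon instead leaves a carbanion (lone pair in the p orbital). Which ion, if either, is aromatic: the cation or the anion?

The cation

Both ions have a continuous loop of p orbitals — each ring atom is sp².
Cation: 3 × 2 + 0 = 6 π electrons → 4(1)+2, aromatic.
Anion: 3 × 2 + 2 = 8 π electrons → 4(2), antiaromatic.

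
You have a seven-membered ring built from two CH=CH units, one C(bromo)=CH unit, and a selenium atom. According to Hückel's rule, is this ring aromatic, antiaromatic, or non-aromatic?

Antiaromatic

Every ring atom contributes a p orbital perpendicular to the ring (each doubly-bonded ring atom is sp² with one p-orbital electron; the selenium donates one lone pair from its p orbital), so the π system is cyclic and fully conjugated.
Counting π electrons: 3 × 2 = 6 from the double-bond units + 2 from the Se atom = 8.
A 4n π count (8, n = 2) in a planar conjugated ring means antiaromatic.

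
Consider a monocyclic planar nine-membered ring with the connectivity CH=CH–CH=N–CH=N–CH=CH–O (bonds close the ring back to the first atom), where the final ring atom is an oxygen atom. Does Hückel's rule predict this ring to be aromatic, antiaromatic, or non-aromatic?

Aromatic

Check conjugation: each doubly-bonded ring atom is sp² with one p-orbital electron; the doubly-bonded nitrogens are pyridine-type — their lone pairs lie in the ring plane, leaving one electron in the p orbital; the oxygen donates one lone pair from its p orbital — every position has a p orbital, so the cyclic π system is continuous.
Adding the contributions, 4 × 2 = 8 from the double-bond units + 2 from the O atom = 10.
That gives a 4n+2 count (10, n = 2).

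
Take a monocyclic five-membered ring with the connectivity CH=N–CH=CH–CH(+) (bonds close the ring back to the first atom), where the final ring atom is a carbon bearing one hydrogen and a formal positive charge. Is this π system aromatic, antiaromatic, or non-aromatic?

Antiaromatic

The p orbitals form a continuous loop: each doubly-bonded ring atom is sp² with one p-orbital electron; the doubly-bonded nitrogens are pyridine-type — their lone pairs lie in the ring plane, leaving one electron in the p orbital; the carbocation has an empty p orbital. The ring is fully conjugated.
Adding the contributions, 2 × 2 = 4 from the double-bond units + 0 from the CH(+) atom = 4.
4 = 4(1); a planar, fully conjugated 4n system is antiaromatic.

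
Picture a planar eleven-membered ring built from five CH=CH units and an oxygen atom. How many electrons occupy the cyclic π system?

All ring atoms are sp² and supply a p orbital to the ring (every atom in a ring double bond is sp² and brings one electron to the p orbital; the oxygen donates one lone pair from its p orbital); the conjugation is uninterrupted.
Tallying contributions gives 5 × 2 = 10 from the double-bond units + 2 from the O atom = 12.

12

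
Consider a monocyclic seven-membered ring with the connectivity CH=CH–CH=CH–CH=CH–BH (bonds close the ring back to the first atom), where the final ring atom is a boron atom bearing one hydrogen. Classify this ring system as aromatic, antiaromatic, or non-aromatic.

Aromatic

Every ring atom contributes a p orbital perpendicular to the ring (each doubly-bonded ring atom is sp² with one p-orbital electron; the boron has an empty p orbital), so the π system is cyclic and fully conjugated.
Counting π electrons: 3 × 2 = 6 from the double-bond units + 0 from the BH atom = 6.
With 6 π electrons (n = 1), the Hückel 4n+2 condition holds.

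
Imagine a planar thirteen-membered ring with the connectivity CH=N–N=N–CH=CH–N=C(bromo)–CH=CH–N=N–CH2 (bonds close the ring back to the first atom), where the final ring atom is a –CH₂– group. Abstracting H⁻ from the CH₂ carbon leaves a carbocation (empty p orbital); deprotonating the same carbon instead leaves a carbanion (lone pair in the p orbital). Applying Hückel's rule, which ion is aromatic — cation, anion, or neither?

Once that carbon is sp², every ring atom has a p orbital and both ions are fully conjugated.
Cation: 6 × 2 + 0 = 12 π electrons → 4(3), antiaromatic.
Anion: 6 × 2 + 2 = 14 π electrons → 4(3)+2, aromatic.

The anion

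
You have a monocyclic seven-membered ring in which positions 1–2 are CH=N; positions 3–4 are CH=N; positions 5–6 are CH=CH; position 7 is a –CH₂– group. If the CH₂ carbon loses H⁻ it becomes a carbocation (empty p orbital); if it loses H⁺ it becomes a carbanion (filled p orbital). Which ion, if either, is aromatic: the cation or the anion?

Once that carbon is sp², every ring atom has a p orbital and both ions are fully conjugated.
Cation: 3 × 2 + 0 = 6 π electrons → 4(1)+2, aromatic.
Anion: 3 × 2 + 2 = 8 π electrons → 4(2), antiaromatic.

The cation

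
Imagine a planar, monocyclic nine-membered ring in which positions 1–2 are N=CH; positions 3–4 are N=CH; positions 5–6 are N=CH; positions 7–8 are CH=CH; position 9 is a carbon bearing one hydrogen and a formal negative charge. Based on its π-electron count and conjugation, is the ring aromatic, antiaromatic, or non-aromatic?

Aromatic

Every ring atom contributes a p orbital perpendicular to the ring (each doubly-bonded ring atom is sp² with one p-orbital electron; the doubly-bonded nitrogens are pyridine-type — their lone pairs lie in the ring plane, leaving one electron in the p orbital; the carbanion's lone pair occupies the p orbital), so the π system is cyclic and fully conjugated.
π-electron count: 4 × 2 = 8 from the double-bond units + 2 from the CH(-) atom = 10.
That gives a 4n+2 count (10, n = 2).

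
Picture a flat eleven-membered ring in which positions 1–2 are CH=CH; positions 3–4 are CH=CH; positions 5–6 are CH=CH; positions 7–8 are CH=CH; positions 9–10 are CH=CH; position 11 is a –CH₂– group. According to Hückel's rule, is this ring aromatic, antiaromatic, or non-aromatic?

At the CH2 position, the tetrahedral CH₂ carbon is sp³ and has no p orbital in the ring π system; the ring's p-orbital overlap is broken there.
Broken conjugation rules out both aromaticity and antiaromaticity.

Non-aromatic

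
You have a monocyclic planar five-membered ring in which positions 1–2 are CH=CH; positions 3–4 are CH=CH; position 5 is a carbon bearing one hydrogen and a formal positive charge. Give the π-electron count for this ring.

Every ring atom contributes a p orbital perpendicular to the ring (each doubly-bonded ring atom is sp² with one p-orbital electron; the carbocation has an empty p orbital), so the π system is cyclic and fully conjugated.
Counting π electrons: 2 × 2 = 4 from the double-bond units + 0 from the CH(+) atom = 4.
This is the cyclopentadienyl cation.

4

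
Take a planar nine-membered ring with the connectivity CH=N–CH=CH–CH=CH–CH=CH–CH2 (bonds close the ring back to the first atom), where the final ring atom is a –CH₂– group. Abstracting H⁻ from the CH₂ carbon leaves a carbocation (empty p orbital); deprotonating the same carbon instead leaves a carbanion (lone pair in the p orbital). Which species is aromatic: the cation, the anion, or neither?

In both ions every ring atom is sp² and contributes a p orbital, so both rings are fully conjugated.
Cation: 4 × 2 + 0 = 8 π electrons → 4(2), antiaromatic.
Anion: 4 × 2 + 2 = 10 π electrons → 4(2)+2, aromatic.

The anion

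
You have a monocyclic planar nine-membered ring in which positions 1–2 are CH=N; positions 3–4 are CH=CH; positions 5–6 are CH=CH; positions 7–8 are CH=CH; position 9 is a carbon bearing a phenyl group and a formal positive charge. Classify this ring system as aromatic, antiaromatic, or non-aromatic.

Antiaromatic

Check conjugation: every atom in a ring double bond is sp² and brings one electron to the p orbital; the doubly-bonded nitrogens are pyridine-type — their lone pairs lie in the ring plane, leaving one electron in the p orbital; the carbocation has an empty p orbital — every position has a p orbital, so the cyclic π system is continuous.
π-electron count: 4 × 2 = 8 from the double-bond units + 0 from the C(phenyl)(+) atom = 8.
8 is a 4n count (n = 2), so the planar conjugated ring is antiaromatic.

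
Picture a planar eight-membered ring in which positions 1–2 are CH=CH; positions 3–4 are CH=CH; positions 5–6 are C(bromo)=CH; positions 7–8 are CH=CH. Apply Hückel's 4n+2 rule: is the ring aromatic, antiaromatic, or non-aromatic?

The p orbitals form a continuous loop: every atom in a ring double bond is sp² and brings one electron to the p orbital. The ring is fully conjugated.
π-electron count: 4 × 2 = 8 from the 4 double-bond units.
With 8 = 4·2 π electrons, Hückel's rule classifies the planar ring as antiaromatic.

Antiaromatic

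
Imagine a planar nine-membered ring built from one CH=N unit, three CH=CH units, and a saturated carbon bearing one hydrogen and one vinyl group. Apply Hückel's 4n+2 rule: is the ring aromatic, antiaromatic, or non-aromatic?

At the CH(vinyl) position, that saturated carbon is sp³ and has no p orbital in the ring π system; the ring's p-orbital overlap is broken there.
Hückel's rule only applies to fully conjugated rings, so this one is simply non-aromatic.

Non-aromatic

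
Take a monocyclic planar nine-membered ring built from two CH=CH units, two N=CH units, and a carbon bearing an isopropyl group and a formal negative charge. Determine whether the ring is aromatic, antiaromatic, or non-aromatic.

The p orbitals form a continuous loop: the double-bond atoms are sp², each contributing one p electron; each =N– nitrogen is pyridine-type (lone pair in the sp² plane, one electron in the p orbital); the carbanion's lone pair occupies the p orbital. The ring is fully conjugated.
Adding the contributions, 4 × 2 = 8 from the double-bond units + 2 from the C(isopropyl)(-) atom = 10.
That gives a 4n+2 count (10, n = 2).

Aromatic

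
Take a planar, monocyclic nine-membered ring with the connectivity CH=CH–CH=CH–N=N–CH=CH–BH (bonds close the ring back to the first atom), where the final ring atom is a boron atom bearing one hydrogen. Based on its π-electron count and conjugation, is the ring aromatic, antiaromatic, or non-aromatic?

Antiaromatic

All ring atoms are sp² and supply a p orbital to the ring (each doubly-bonded ring atom is sp² with one p-orbital electron; each sp² =N– keeps its lone pair in-plane and puts one electron into the π system; the boron has an empty p orbital); the conjugation is uninterrupted.
Adding the contributions, 4 × 2 = 8 from the double-bond units + 0 from the BH atom = 8.
8 is a 4n count (n = 2), so the planar conjugated ring is antiaromatic.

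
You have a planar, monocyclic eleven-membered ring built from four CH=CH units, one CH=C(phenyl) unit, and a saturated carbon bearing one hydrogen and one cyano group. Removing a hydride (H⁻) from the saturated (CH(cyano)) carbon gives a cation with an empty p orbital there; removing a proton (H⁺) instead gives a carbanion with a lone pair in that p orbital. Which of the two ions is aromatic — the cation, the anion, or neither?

The cation

In both ions every ring atom is sp² and contributes a p orbital, so both rings are fully conjugated.
Cation: 5 × 2 + 0 = 10 π electrons → 4(2)+2, aromatic.
Anion: 5 × 2 + 2 = 12 π electrons → 4(3), antiaromatic.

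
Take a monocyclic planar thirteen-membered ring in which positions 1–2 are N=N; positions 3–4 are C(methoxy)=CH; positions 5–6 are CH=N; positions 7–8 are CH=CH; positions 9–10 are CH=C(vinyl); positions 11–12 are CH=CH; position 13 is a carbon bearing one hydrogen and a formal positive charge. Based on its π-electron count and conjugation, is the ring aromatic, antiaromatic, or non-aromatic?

Check conjugation: every atom in a ring double bond is sp² and brings one electron to the p orbital; each sp² =N– keeps its lone pair in-plane and puts one electron into the π system; the carbocation has an empty p orbital — every position has a p orbital, so the cyclic π system is continuous.
Counting π electrons: 6 × 2 = 12 from the double-bond units + 0 from the CH(+) atom = 12.
12 is a 4n count (n = 3), so the planar conjugated ring is antiaromatic.

Antiaromatic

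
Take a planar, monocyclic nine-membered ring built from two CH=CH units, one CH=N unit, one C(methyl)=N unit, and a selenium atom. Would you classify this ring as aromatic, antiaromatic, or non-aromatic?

Aromatic

Every ring atom contributes a p orbital perpendicular to the ring (every atom in a ring double bond is sp² and brings one electron to the p orbital; each sp² =N– keeps its lone pair in-plane and puts one electron into the π system; the selenium donates one lone pair from its p orbital), so the π system is cyclic and fully conjugated.
Adding the contributions, 4 × 2 = 8 from the double-bond units + 2 from the Se atom = 10.
That gives a 4n+2 count (10, n = 2).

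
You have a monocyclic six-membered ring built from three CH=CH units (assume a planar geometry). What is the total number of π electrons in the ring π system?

Check conjugation: every atom in a ring double bond is sp² and brings one electron to the p orbital — every position has a p orbital, so the cyclic π system is continuous.
Counting π electrons: 3 × 2 = 6 from the 3 double-bond units.

6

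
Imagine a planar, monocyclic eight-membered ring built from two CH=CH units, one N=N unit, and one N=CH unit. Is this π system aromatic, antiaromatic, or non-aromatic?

The p orbitals form a continuous loop: the double-bond atoms are sp², each contributing one p electron; the doubly-bonded nitrogens are pyridine-type — their lone pairs lie in the ring plane, leaving one electron in the p orbital. The ring is fully conjugated.
π-electron count: 4 × 2 = 8 from the 4 double-bond units.
8 = 4(2); a planar, fully conjugated 4n system is antiaromatic.

Antiaromatic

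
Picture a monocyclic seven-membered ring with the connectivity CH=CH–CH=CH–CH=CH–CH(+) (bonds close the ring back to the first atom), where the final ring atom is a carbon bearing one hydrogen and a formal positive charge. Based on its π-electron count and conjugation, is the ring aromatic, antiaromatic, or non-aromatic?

Every ring atom contributes a p orbital perpendicular to the ring (every atom in a ring double bond is sp² and brings one electron to the p orbital; the carbocation has an empty p orbital), so the π system is cyclic and fully conjugated.
π-electron count: 3 × 2 = 6 from the double-bond units + 0 from the CH(+) atom = 6.
6 = 4(1) + 2, which satisfies Hückel's 4n+2 rule.

Aromatic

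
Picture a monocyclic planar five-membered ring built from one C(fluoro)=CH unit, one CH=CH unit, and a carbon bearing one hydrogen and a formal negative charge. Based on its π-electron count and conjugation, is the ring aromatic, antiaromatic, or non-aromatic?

Check conjugation: the double-bond atoms are sp², each contributing one p electron; the carbanion's lone pair occupies the p orbital — every position has a p orbital, so the cyclic π system is continuous.
Tallying contributions gives 2 × 2 = 4 from the double-bond units + 2 from the CH(-) atom = 6.
Since 6 = 4·1 + 2, the ring meets the 4n+2 criterion.

Aromatic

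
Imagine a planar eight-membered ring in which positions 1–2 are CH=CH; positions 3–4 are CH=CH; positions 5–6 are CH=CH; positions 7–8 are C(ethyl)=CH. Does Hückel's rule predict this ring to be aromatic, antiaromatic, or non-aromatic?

Antiaromatic

Check conjugation: the double-bond atoms are sp², each contributing one p electron — every position has a p orbital, so the cyclic π system is continuous.
Tallying contributions gives 4 × 2 = 8 from the 4 double-bond units.
With 8 = 4·2 π electrons, Hückel's rule classifies the planar ring as antiaromatic.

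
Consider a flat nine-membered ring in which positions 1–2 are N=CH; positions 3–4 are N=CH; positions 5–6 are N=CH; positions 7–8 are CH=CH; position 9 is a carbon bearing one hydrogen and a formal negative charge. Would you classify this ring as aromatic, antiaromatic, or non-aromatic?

Aromatic

The p orbitals form a continuous loop: every atom in a ring double bond is sp² and brings one electron to the p orbital; each sp² =N– keeps its lone pair in-plane and puts one electron into the π system; the carbanion's lone pair occupies the p orbital. The ring is fully conjugated.
Counting π electrons: 4 × 2 = 8 from the double-bond units + 2 from the CH(-) atom = 10.
Since 10 = 4·2 + 2, the ring meets the 4n+2 criterion.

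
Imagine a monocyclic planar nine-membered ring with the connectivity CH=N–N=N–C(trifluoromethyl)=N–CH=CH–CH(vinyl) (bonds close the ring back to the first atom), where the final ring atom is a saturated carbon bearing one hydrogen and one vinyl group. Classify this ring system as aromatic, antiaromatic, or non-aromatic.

Non-aromatic

At the CH(vinyl) position, that saturated carbon is sp³ and has no p orbital in the ring π system; the ring's p-orbital overlap is broken there.
A ring that is not fully conjugated cannot be aromatic or antiaromatic regardless of its π-electron count.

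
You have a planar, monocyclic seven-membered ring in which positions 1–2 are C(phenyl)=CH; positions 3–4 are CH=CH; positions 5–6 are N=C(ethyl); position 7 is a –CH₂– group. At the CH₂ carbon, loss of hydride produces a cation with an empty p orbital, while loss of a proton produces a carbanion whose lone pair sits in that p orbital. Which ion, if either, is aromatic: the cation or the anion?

The cation

In both ions every ring atom is sp² and contributes a p orbital, so both rings are fully conjugated.
Cation: 3 × 2 + 0 = 6 π electrons → 4(1)+2, aromatic.
Anion: 3 × 2 + 2 = 8 π electrons → 4(2), antiaromatic.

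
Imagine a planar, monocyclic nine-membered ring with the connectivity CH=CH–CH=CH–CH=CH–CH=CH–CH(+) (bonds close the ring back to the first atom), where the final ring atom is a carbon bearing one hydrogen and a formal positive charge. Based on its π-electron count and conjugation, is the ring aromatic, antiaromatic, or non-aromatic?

The p orbitals form a continuous loop: the double-bond atoms are sp², each contributing one p electron; the carbocation has an empty p orbital. The ring is fully conjugated.
Tallying contributions gives 4 × 2 = 8 from the double-bond units + 0 from the CH(+) atom = 8.
8 is a 4n count (n = 2), so the planar conjugated ring is antiaromatic.

Antiaromatic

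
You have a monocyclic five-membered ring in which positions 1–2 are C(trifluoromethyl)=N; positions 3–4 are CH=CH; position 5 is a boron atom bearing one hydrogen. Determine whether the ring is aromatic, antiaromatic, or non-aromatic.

Antiaromatic

All ring atoms are sp² and supply a p orbital to the ring (each doubly-bonded ring atom is sp² with one p-orbital electron; each =N– nitrogen is pyridine-type (lone pair in the sp² plane, one electron in the p orbital); the boron has an empty p orbital); the conjugation is uninterrupted.
π-electron count: 2 × 2 = 4 from the double-bond units + 0 from the BH atom = 4.
With 4 = 4·1 π electrons, Hückel's rule classifies the planar ring as antiaromatic.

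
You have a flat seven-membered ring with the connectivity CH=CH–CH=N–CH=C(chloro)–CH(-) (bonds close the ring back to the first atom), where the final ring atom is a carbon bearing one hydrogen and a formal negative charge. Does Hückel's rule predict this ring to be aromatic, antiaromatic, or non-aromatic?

All ring atoms are sp² and supply a p orbital to the ring (the double-bond atoms are sp², each contributing one p electron; each sp² =N– keeps its lone pair in-plane and puts one electron into the π system; the carbanion's lone pair occupies the p orbital); the conjugation is uninterrupted.
Tallying contributions gives 3 × 2 = 6 from the double-bond units + 2 from the CH(-) atom = 8.
8 = 4(2); a planar, fully conjugated 4n system is antiaromatic.

Antiaromatic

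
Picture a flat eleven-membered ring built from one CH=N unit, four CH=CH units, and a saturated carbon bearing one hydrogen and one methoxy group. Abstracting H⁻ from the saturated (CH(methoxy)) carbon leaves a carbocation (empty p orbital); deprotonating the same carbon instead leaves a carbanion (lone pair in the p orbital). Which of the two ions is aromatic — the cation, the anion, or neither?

The cation

Both ions have a continuous loop of p orbitals — each ring atom is sp².
Cation: 5 × 2 + 0 = 10 π electrons → 4(2)+2, aromatic.
Anion: 5 × 2 + 2 = 12 π electrons → 4(3), antiaromatic.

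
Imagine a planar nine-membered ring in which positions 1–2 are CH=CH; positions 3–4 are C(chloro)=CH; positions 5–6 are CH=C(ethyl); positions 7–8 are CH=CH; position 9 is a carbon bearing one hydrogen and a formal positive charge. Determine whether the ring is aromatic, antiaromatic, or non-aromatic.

All ring atoms are sp² and supply a p orbital to the ring (the double-bond atoms are sp², each contributing one p electron; the carbocation has an empty p orbital); the conjugation is uninterrupted.
Counting π electrons: 4 × 2 = 8 from the double-bond units + 0 from the CH(+) atom = 8.
With 8 = 4·2 π electrons, Hückel's rule classifies the planar ring as antiaromatic.

Antiaromatic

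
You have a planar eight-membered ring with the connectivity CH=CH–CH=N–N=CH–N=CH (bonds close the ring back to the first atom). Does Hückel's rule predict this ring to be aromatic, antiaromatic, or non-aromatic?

Check conjugation: the double-bond atoms are sp², each contributing one p electron; each sp² =N– keeps its lone pair in-plane and puts one electron into the π system — every position has a p orbital, so the cyclic π system is continuous.
Counting π electrons: 4 × 2 = 8 from the 4 double-bond units.
A 4n π count (8, n = 2) in a planar conjugated ring means antiaromatic.

Antiaromatic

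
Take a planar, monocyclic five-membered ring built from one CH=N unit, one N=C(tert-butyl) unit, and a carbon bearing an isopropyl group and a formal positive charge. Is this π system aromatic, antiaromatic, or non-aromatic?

Antiaromatic

Check conjugation: every atom in a ring double bond is sp² and brings one electron to the p orbital; each sp² =N– keeps its lone pair in-plane and puts one electron into the π system; the carbocation has an empty p orbital — every position has a p orbital, so the cyclic π system is continuous.
π-electron count: 2 × 2 = 4 from the double-bond units + 0 from the C(isopropyl)(+) atom = 4.
4 = 4(1); a planar, fully conjugated 4n system is antiaromatic.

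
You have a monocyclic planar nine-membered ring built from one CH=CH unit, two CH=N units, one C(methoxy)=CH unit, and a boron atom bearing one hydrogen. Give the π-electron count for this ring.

8

All ring atoms are sp² and supply a p orbital to the ring (each doubly-bonded ring atom is sp² with one p-orbital electron; the doubly-bonded nitrogens are pyridine-type — their lone pairs lie in the ring plane, leaving one electron in the p orbital; the boron has an empty p orbital); the conjugation is uninterrupted.
Adding the contributions, 4 × 2 = 8 from the double-bond units + 0 from the BH atom = 8.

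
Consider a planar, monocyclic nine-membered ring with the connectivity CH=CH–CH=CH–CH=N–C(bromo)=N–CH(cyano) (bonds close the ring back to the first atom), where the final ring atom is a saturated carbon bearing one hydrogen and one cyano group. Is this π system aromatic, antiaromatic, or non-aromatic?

Non-aromatic

The CH(cyano) position has four σ bonds — that saturated carbon is sp³ and has no p orbital in the ring π system — so the cyclic conjugation is interrupted.
Hückel's rule only applies to fully conjugated rings, so this one is simply non-aromatic.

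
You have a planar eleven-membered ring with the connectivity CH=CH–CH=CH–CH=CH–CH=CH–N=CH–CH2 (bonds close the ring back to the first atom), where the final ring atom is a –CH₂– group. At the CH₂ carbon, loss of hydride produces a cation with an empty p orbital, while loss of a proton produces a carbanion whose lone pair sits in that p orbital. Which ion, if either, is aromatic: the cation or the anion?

In either ion the ring is fully conjugated: every atom, including the new sp² carbon, supplies a p orbital.
Cation: 5 × 2 + 0 = 10 π electrons → 4(2)+2, aromatic.
Anion: 5 × 2 + 2 = 12 π electrons → 4(3), antiaromatic.

The cation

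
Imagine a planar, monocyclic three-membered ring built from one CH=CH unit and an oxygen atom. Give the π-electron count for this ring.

4

Check conjugation: each doubly-bonded ring atom is sp² with one p-orbital electron; the oxygen donates one lone pair from its p orbital — every position has a p orbital, so the cyclic π system is continuous.
Tallying contributions gives 1 × 2 = 2 from the double-bond unit + 2 from the O atom = 4.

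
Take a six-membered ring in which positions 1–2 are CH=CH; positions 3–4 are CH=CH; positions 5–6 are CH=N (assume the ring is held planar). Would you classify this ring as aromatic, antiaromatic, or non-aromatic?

Aromatic

Check conjugation: the double-bond atoms are sp², each contributing one p electron; the doubly-bonded nitrogens are pyridine-type — their lone pairs lie in the ring plane, leaving one electron in the p orbital — every position has a p orbital, so the cyclic π system is continuous.
Counting π electrons: 3 × 2 = 6 from the 3 double-bond units.
With 6 π electrons (n = 1), the Hückel 4n+2 condition holds.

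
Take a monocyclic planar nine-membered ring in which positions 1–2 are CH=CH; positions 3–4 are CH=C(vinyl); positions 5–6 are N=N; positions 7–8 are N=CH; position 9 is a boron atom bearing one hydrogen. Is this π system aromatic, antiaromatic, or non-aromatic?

Check conjugation: each doubly-bonded ring atom is sp² with one p-orbital electron; each =N– nitrogen is pyridine-type (lone pair in the sp² plane, one electron in the p orbital); the boron has an empty p orbital — every position has a p orbital, so the cyclic π system is continuous.
Adding the contributions, 4 × 2 = 8 from the double-bond units + 0 from the BH atom = 8.
8 is a 4n count (n = 2), so the planar conjugated ring is antiaromatic.

Antiaromatic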